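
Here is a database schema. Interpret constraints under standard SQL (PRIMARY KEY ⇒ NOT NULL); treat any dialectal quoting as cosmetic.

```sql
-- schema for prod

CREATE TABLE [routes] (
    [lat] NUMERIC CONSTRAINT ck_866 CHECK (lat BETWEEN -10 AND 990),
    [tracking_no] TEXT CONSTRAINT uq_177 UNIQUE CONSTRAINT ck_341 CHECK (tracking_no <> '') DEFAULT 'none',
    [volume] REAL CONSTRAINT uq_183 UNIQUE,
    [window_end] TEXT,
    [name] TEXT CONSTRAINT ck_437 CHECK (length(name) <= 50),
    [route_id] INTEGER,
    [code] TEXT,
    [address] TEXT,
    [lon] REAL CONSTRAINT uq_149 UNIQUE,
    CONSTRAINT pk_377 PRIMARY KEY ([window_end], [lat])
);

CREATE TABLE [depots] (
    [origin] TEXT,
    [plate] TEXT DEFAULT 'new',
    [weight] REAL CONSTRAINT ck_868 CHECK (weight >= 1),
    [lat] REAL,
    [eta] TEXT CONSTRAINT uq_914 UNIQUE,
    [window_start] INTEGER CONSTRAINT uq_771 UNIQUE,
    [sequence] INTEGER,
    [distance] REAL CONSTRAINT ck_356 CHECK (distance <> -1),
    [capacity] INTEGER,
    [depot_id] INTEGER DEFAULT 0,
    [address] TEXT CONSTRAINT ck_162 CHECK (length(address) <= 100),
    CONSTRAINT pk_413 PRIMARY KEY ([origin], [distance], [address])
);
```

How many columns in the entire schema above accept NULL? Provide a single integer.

15

routes: 7 nullable (tracking_no, volume, name, route_id, code, address, lon — PK (window_end, lat) and explicit NOT NULL columns excluded).
depots: 8 nullable (plate, weight, lat, eta, window_start, sequence, capacity, depot_id — PK (origin, distance, address) and explicit NOT NULL columns excluded).
Total: 7 + 8 = 15.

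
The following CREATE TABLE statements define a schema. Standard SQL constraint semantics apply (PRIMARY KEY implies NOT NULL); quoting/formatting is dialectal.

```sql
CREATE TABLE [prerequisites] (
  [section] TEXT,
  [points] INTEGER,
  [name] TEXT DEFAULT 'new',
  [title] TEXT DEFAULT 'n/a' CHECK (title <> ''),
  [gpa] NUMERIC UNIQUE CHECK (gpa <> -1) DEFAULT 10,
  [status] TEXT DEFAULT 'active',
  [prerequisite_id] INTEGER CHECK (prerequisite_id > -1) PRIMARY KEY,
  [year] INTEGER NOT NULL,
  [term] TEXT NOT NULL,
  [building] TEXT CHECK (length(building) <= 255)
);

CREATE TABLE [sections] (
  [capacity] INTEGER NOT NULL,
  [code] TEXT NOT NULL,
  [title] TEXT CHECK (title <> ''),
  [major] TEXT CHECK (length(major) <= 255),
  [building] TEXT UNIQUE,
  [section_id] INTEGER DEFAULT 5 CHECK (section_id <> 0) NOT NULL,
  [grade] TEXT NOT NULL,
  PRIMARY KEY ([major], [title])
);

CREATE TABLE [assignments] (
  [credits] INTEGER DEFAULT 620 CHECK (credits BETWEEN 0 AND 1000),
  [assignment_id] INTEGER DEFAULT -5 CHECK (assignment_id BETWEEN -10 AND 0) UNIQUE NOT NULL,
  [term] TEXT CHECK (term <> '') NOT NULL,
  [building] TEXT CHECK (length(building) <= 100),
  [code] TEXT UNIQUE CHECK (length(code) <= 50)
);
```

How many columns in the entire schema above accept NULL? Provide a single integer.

prerequisites: 7 nullable (section, points, name, title, gpa, status, building — PK (prerequisite_id) and explicit NOT NULL columns excluded).
sections: 1 nullable (building — PK (major, title) and explicit NOT NULL columns excluded).
assignments: 3 nullable (credits, building, code — PK none and explicit NOT NULL columns excluded).
Total: 7 + 1 + 3 = 11.

11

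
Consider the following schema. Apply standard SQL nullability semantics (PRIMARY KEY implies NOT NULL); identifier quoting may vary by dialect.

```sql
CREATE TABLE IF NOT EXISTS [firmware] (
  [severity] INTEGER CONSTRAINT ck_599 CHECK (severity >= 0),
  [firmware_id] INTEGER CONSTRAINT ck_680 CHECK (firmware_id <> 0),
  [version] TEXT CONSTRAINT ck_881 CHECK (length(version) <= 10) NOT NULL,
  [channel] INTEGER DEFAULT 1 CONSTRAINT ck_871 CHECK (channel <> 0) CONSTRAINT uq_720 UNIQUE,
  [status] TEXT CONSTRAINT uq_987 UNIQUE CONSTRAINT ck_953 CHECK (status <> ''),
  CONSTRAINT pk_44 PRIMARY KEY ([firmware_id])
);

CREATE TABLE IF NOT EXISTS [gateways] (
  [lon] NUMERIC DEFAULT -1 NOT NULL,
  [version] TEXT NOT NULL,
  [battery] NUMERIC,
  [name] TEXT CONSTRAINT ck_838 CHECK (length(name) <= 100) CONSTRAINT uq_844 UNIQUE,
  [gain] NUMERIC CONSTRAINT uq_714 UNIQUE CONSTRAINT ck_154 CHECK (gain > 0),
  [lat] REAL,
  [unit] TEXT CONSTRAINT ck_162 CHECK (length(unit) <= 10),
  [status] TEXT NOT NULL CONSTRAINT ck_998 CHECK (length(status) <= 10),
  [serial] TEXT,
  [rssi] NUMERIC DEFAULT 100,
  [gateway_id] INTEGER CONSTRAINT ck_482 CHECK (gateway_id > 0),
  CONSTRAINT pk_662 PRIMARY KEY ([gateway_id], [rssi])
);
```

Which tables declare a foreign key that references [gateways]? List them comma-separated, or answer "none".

none

No REFERENCES clause anywhere in the schema names gateways.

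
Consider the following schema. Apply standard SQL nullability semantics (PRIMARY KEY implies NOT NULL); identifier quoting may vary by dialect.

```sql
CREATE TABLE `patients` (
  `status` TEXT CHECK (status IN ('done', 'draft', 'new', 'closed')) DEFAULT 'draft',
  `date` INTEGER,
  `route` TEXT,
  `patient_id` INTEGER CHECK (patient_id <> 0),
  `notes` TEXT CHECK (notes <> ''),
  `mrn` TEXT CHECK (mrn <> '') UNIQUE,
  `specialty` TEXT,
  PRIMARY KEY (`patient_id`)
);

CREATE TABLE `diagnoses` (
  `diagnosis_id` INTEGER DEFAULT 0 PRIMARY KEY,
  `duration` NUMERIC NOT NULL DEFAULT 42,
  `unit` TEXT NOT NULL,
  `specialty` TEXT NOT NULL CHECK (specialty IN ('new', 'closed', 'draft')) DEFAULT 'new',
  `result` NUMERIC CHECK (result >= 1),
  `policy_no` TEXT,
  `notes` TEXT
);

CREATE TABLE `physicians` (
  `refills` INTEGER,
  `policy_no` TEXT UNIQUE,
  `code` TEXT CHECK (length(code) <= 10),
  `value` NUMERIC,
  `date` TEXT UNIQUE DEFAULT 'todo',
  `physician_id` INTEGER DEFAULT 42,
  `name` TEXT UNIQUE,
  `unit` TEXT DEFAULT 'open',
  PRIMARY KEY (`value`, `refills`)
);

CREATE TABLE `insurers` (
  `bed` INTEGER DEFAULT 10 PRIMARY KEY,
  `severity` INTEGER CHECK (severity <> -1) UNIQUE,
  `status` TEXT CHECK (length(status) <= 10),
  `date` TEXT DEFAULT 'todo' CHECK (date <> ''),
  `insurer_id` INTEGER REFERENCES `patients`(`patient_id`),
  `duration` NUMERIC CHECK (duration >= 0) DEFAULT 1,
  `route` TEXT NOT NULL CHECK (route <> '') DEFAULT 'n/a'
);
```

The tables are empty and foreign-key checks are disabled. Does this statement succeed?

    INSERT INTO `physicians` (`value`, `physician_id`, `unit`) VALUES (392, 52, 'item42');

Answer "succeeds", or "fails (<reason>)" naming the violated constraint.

fails (NOT NULL on refills)

refills is omitted from the column list and has no DEFAULT, so it would receive NULL.
But refills is part of the PRIMARY KEY (implied NOT NULL).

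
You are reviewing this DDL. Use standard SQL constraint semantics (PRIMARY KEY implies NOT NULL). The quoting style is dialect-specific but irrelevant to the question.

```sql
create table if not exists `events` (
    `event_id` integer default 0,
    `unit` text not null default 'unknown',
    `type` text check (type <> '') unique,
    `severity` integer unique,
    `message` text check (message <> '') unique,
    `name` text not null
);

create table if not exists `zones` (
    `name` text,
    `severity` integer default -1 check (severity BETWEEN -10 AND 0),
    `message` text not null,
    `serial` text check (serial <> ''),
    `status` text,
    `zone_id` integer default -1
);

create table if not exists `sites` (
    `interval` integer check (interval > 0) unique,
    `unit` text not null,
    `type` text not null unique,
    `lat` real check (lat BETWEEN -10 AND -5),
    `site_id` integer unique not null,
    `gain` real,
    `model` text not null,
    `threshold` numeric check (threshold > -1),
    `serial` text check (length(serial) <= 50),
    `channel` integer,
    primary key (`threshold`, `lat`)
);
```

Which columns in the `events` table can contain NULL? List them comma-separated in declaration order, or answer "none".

event_id, type, severity, message

- event_id: DEFAULT only fills an omitted column; an explicit NULL is still allowed → nullable.
- unit: declared NOT NULL → not nullable.
- type: CHECK does not forbid NULL (a CHECK constraint passes when its expression is NULL) → nullable.
- severity: UNIQUE does not imply NOT NULL → nullable.
- message: CHECK does not forbid NULL (a CHECK constraint passes when its expression is NULL) → nullable.
- name: declared NOT NULL → not nullable.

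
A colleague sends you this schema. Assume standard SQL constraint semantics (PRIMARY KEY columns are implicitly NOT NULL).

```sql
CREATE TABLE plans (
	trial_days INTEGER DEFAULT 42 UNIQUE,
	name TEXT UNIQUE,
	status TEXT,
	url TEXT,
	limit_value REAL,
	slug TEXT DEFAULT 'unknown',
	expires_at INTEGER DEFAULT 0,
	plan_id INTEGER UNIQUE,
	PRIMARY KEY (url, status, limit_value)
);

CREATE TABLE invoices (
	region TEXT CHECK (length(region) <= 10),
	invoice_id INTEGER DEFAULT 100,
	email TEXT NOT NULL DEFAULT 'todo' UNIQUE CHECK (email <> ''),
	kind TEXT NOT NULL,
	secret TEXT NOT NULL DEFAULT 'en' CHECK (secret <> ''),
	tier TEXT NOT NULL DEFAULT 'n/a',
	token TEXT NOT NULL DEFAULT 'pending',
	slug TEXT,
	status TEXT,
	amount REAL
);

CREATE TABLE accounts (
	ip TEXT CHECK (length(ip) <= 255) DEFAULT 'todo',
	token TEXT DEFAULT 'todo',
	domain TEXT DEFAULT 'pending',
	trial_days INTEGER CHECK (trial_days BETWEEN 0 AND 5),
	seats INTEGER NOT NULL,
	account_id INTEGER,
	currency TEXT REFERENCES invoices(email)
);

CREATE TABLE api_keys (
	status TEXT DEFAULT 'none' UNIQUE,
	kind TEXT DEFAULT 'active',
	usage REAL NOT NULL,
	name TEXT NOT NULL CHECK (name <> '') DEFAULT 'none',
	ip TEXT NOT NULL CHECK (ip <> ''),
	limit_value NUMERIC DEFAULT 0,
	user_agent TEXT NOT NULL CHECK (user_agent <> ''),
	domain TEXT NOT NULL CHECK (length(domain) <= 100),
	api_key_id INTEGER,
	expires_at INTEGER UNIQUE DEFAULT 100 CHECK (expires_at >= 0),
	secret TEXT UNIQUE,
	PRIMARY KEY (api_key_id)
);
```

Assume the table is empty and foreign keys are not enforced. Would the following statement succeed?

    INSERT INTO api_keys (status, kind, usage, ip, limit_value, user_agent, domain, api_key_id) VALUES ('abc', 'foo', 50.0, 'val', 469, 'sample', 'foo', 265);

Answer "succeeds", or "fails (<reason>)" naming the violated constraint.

succeeds

NOT NULL columns: api_key_id is supplied; domain is supplied; ip is supplied; name defaults to 'none'; usage is supplied; user_agent is supplied.
CHECK constraints: 'val' satisfies (ip <> ''); 'sample' satisfies (user_agent <> ''); 'foo' satisfies (length(domain) <= 100).
No constraint is violated.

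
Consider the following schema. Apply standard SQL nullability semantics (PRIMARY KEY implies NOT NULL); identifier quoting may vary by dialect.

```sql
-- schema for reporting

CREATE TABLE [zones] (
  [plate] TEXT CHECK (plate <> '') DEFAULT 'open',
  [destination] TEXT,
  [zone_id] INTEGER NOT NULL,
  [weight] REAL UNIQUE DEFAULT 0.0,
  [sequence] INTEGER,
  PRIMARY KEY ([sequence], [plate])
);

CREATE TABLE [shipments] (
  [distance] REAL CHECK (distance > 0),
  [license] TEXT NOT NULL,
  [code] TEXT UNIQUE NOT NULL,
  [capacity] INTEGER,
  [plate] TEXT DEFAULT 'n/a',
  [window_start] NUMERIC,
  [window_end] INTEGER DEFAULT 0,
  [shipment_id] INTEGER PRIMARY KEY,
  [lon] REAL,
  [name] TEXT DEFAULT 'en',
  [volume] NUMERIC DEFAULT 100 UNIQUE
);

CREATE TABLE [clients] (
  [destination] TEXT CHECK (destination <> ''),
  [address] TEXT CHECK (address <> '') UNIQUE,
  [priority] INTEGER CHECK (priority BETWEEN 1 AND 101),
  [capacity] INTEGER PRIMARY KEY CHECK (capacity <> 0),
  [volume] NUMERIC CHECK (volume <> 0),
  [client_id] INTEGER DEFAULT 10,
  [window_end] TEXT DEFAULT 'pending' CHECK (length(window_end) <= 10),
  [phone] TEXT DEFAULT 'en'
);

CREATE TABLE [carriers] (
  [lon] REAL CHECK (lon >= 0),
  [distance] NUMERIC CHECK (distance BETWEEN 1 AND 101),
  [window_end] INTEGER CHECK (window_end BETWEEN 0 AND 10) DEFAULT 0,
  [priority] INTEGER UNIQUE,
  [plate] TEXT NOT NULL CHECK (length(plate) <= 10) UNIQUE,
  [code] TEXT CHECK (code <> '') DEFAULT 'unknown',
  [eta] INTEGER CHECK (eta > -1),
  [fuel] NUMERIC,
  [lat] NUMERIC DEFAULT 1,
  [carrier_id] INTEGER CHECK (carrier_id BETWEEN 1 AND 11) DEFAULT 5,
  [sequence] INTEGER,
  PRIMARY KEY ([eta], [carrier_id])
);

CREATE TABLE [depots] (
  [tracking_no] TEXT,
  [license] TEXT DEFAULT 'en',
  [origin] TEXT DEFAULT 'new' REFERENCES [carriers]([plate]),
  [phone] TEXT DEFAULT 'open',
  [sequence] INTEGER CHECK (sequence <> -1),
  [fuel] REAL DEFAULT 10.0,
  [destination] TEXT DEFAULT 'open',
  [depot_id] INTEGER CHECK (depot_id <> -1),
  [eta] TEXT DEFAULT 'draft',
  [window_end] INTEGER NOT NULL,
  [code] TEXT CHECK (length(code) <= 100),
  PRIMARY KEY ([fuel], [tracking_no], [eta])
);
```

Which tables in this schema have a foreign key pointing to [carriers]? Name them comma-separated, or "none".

- depots.origin references carriers(plate).

depots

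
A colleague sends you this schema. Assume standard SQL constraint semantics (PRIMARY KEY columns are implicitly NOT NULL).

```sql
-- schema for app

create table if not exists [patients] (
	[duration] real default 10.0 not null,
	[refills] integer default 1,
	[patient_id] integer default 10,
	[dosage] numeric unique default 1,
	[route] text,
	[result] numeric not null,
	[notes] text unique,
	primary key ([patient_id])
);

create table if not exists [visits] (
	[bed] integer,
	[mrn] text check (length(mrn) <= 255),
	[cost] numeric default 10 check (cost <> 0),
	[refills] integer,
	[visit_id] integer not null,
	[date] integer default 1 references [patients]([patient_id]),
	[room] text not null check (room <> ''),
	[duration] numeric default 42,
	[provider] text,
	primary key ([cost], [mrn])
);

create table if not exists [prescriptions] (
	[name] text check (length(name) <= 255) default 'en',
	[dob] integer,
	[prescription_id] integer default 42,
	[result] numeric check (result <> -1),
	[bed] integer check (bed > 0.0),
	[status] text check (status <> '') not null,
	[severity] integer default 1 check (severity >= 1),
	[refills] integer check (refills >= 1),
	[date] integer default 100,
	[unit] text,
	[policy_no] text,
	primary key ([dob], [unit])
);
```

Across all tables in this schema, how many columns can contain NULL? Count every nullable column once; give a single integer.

patients: 4 nullable (refills, dosage, route, notes — PK (patient_id) and explicit NOT NULL columns excluded).
visits: 5 nullable (bed, refills, date, duration, provider — PK (cost, mrn) and explicit NOT NULL columns excluded).
prescriptions: 8 nullable (name, prescription_id, result, bed, severity, refills, date, policy_no — PK (dob, unit) and explicit NOT NULL columns excluded).
Total: 4 + 5 + 8 = 17.

17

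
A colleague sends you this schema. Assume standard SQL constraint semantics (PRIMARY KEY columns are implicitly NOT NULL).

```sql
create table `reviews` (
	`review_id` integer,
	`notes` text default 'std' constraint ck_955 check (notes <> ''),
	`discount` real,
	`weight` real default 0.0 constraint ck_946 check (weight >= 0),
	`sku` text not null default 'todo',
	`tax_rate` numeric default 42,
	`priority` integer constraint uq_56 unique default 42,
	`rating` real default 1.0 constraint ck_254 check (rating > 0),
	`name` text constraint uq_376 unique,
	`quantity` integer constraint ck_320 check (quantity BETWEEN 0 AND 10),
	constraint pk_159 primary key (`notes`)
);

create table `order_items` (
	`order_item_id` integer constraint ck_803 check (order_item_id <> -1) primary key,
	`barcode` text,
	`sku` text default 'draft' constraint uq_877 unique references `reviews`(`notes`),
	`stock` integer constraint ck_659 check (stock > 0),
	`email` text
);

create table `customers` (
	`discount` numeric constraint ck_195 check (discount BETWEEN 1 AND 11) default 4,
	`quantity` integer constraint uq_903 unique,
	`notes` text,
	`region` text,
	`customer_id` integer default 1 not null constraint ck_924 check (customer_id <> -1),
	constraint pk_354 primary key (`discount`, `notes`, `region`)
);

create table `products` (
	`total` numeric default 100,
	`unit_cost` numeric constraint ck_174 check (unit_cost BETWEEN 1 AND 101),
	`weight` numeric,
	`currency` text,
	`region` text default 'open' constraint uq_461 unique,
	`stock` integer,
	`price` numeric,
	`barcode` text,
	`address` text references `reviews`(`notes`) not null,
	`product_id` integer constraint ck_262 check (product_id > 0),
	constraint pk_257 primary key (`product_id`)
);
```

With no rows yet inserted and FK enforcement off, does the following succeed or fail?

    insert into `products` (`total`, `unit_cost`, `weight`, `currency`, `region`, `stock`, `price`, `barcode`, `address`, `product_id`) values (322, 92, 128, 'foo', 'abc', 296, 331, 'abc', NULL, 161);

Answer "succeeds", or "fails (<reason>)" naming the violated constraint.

fails (NOT NULL on address)

address is explicitly set to NULL, but address is declared NOT NULL.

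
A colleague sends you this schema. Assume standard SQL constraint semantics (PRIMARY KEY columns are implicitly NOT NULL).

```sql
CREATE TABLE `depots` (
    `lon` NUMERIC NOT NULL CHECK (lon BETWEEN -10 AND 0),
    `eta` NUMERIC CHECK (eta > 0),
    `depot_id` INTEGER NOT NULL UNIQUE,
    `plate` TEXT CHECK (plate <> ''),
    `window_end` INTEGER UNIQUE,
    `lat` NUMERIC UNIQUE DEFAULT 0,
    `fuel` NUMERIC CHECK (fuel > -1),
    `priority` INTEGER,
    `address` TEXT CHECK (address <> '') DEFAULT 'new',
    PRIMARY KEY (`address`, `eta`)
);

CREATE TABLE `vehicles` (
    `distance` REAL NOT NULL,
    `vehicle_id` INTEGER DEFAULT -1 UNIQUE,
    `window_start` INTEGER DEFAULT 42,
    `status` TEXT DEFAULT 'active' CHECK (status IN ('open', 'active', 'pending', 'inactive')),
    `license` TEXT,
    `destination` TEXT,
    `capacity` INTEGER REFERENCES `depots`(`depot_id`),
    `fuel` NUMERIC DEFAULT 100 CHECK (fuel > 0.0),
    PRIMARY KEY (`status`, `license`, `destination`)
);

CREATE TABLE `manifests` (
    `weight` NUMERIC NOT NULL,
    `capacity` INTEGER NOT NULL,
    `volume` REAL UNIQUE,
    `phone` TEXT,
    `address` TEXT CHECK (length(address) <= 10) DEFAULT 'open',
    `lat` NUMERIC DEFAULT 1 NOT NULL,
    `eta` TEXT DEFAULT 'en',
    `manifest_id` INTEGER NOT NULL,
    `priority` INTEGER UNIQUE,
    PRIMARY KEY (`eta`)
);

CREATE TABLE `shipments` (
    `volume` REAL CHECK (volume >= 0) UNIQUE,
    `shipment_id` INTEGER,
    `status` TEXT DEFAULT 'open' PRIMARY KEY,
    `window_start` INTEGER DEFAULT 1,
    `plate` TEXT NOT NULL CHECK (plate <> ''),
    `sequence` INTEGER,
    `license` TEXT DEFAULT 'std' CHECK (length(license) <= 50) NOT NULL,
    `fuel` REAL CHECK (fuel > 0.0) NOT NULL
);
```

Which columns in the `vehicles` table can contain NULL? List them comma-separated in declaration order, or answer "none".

vehicle_id, window_start, capacity, fuel

- distance: declared NOT NULL → not nullable.
- vehicle_id: UNIQUE does not imply NOT NULL → nullable.
- window_start: DEFAULT only fills an omitted column; an explicit NULL is still allowed → nullable.
- status: part of the PRIMARY KEY, which implies NOT NULL → not nullable.
- license: part of the PRIMARY KEY, which implies NOT NULL → not nullable.
- destination: part of the PRIMARY KEY, which implies NOT NULL → not nullable.
- capacity: a foreign key column may be NULL unless separately constrained → nullable.
- fuel: CHECK does not forbid NULL (a CHECK constraint passes when its expression is NULL) → nullable.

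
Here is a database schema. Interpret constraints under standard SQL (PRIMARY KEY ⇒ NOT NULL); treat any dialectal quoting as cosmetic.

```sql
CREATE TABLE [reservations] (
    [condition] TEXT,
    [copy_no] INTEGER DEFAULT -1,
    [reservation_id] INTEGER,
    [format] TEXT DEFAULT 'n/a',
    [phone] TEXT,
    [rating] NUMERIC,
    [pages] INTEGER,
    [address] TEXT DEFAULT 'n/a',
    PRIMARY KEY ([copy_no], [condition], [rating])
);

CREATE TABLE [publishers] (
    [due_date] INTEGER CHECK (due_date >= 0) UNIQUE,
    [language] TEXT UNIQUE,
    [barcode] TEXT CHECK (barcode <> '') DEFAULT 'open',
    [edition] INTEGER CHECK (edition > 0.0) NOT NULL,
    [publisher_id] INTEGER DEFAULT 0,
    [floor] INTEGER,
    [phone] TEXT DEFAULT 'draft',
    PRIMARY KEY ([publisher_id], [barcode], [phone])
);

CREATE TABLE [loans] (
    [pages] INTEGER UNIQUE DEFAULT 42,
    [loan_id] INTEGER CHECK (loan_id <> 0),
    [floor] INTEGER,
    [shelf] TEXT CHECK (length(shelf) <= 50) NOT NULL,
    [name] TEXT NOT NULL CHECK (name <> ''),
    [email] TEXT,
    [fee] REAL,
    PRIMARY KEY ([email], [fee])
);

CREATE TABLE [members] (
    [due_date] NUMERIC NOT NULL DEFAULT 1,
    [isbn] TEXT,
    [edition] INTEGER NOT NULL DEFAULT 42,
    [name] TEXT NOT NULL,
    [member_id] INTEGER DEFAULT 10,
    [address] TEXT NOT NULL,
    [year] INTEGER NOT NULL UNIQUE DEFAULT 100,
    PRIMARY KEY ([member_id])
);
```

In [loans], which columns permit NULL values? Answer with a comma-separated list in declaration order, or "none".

pages, loan_id, floor

- pages: UNIQUE does not imply NOT NULL → nullable.
- loan_id: CHECK does not forbid NULL (a CHECK constraint passes when its expression is NULL) → nullable.
- floor: no NOT NULL constraint applies → nullable.
- shelf: declared NOT NULL → not nullable.
- name: declared NOT NULL → not nullable.
- email: part of the PRIMARY KEY, which implies NOT NULL → not nullable.
- fee: part of the PRIMARY KEY, which implies NOT NULL → not nullable.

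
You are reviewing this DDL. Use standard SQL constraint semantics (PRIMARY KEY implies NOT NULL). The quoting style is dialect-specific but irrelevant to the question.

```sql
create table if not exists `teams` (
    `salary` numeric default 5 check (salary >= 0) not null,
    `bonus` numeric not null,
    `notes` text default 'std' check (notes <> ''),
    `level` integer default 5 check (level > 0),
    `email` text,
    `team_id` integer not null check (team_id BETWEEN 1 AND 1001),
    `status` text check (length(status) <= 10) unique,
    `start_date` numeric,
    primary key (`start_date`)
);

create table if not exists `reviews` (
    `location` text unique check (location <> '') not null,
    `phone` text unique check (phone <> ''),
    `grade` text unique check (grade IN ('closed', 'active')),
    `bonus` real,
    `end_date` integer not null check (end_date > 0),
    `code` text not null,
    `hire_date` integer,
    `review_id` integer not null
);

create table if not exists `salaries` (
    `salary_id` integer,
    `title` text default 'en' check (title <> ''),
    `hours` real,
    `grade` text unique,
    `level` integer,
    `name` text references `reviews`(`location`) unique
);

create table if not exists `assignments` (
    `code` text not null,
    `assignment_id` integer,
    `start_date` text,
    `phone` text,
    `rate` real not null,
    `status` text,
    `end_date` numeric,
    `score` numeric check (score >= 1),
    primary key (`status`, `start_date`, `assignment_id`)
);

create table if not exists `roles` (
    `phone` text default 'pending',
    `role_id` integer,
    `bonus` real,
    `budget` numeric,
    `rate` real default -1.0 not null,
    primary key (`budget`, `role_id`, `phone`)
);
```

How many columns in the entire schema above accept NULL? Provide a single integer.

teams: 4 nullable (notes, level, email, status — PK (start_date) and explicit NOT NULL columns excluded).
reviews: 4 nullable (phone, grade, bonus, hire_date — PK none and explicit NOT NULL columns excluded).
salaries: 6 nullable (salary_id, title, hours, grade, level, name — PK none and explicit NOT NULL columns excluded).
assignments: 3 nullable (phone, end_date, score — PK (status, start_date, assignment_id) and explicit NOT NULL columns excluded).
roles: 1 nullable (bonus — PK (budget, role_id, phone) and explicit NOT NULL columns excluded).
Total: 4 + 4 + 6 + 3 + 1 = 18.

18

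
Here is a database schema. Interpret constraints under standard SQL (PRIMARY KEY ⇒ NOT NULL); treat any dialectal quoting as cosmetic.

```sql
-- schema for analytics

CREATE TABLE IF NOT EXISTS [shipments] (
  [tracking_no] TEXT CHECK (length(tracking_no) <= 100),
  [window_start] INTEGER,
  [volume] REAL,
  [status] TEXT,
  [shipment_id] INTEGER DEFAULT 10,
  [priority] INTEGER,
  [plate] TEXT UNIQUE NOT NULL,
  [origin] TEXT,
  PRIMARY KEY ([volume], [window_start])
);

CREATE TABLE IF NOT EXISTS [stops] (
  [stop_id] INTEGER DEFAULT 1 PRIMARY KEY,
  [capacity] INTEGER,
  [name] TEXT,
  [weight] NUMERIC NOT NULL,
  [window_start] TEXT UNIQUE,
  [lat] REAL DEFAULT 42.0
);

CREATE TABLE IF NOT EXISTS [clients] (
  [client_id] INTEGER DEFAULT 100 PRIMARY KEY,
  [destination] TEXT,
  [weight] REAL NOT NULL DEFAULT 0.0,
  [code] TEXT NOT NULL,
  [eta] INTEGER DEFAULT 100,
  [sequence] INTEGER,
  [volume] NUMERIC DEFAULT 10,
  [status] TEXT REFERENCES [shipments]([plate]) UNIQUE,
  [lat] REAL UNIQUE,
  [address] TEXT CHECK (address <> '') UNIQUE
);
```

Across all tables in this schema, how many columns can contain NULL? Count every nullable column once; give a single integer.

shipments: 5 nullable (tracking_no, status, shipment_id, priority, origin — PK (volume, window_start) and explicit NOT NULL columns excluded).
stops: 4 nullable (capacity, name, window_start, lat — PK (stop_id) and explicit NOT NULL columns excluded).
clients: 7 nullable (destination, eta, sequence, volume, status, lat, address — PK (client_id) and explicit NOT NULL columns excluded).
Total: 5 + 4 + 7 = 16.

16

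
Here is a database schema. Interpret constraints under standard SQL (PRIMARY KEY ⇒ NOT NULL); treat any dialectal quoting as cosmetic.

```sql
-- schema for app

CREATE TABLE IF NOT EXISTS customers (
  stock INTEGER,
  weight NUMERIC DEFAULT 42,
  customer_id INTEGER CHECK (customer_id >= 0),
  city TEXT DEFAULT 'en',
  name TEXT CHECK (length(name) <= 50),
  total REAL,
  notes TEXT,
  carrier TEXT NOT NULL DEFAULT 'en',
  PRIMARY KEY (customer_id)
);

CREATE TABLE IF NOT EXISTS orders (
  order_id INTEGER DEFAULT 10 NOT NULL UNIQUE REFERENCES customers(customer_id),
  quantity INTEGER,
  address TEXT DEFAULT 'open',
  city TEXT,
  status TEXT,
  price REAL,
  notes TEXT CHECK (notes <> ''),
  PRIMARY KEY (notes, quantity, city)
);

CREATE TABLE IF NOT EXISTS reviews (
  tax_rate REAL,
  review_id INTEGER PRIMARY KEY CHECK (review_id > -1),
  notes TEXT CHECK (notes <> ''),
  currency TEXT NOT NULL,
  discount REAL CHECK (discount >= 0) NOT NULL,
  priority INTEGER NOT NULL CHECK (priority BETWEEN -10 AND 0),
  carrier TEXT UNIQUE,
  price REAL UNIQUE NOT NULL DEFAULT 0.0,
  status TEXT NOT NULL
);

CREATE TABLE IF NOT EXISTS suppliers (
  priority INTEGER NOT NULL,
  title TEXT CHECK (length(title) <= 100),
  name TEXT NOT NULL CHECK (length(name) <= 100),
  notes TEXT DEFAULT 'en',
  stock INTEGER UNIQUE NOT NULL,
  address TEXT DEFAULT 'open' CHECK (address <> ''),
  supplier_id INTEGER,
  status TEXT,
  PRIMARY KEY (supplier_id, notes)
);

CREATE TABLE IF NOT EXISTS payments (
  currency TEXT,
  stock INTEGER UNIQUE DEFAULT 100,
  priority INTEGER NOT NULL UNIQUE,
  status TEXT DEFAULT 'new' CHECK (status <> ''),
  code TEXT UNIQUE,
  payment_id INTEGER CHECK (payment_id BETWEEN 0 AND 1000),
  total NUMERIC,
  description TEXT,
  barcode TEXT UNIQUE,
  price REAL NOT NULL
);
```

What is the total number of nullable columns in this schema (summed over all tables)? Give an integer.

23

customers: 6 nullable (stock, weight, city, name, total, notes — PK (customer_id) and explicit NOT NULL columns excluded).
orders: 3 nullable (address, status, price — PK (notes, quantity, city) and explicit NOT NULL columns excluded).
reviews: 3 nullable (tax_rate, notes, carrier — PK (review_id) and explicit NOT NULL columns excluded).
suppliers: 3 nullable (title, address, status — PK (supplier_id, notes) and explicit NOT NULL columns excluded).
payments: 8 nullable (currency, stock, status, code, payment_id, total, description, barcode — PK none and explicit NOT NULL columns excluded).
Total: 6 + 3 + 3 + 3 + 8 = 23.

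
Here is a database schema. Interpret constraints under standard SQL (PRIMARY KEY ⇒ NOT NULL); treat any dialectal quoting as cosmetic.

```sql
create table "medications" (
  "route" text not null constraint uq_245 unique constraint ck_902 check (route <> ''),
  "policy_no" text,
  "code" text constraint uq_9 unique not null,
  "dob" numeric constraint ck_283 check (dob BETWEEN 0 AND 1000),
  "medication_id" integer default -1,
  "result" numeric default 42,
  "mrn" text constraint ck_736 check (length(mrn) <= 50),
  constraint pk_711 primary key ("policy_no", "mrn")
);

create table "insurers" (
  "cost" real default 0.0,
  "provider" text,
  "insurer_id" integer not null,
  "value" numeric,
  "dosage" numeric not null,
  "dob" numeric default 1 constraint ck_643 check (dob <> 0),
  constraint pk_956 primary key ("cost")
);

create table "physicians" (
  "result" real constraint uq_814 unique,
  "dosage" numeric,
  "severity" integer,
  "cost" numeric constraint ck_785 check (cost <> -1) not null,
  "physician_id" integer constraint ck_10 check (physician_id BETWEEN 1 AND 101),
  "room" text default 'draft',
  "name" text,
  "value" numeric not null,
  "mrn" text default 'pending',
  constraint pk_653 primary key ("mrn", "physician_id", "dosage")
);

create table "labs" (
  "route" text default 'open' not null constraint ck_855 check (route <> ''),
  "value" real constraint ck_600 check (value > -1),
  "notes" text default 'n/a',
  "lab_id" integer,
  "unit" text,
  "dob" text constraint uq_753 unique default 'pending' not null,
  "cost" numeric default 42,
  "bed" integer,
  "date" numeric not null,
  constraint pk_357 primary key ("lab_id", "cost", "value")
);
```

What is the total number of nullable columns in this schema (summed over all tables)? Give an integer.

medications: 3 nullable (dob, medication_id, result — PK (policy_no, mrn) and explicit NOT NULL columns excluded).
insurers: 3 nullable (provider, value, dob — PK (cost) and explicit NOT NULL columns excluded).
physicians: 4 nullable (result, severity, room, name — PK (mrn, physician_id, dosage) and explicit NOT NULL columns excluded).
labs: 3 nullable (notes, unit, bed — PK (lab_id, cost, value) and explicit NOT NULL columns excluded).
Total: 3 + 3 + 4 + 3 = 13.

13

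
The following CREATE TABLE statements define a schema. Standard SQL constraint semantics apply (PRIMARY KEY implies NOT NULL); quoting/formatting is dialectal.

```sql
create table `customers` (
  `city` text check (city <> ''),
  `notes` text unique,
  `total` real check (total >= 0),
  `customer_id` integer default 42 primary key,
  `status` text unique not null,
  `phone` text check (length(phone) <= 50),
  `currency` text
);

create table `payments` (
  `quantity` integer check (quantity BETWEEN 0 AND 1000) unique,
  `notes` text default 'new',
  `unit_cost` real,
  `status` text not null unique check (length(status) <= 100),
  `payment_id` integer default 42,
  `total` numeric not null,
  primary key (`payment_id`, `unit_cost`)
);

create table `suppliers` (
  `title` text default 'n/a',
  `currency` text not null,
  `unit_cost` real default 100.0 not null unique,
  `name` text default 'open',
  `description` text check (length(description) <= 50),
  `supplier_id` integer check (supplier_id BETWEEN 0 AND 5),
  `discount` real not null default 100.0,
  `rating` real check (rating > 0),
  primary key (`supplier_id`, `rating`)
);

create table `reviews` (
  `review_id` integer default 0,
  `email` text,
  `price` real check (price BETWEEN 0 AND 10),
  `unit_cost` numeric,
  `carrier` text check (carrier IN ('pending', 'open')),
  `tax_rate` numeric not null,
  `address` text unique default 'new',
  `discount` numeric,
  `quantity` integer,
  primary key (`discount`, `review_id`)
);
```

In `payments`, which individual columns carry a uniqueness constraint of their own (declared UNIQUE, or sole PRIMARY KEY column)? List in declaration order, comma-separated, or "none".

quantity, status

- quantity: declared UNIQUE → unique.
- notes: no UNIQUE or single-column PK constraint.
- unit_cost: part of a composite PRIMARY KEY — only the tuple is unique, not this column on its own.
- status: declared UNIQUE → unique.
- payment_id: part of a composite PRIMARY KEY — only the tuple is unique, not this column on its own.
- total: no UNIQUE or single-column PK constraint.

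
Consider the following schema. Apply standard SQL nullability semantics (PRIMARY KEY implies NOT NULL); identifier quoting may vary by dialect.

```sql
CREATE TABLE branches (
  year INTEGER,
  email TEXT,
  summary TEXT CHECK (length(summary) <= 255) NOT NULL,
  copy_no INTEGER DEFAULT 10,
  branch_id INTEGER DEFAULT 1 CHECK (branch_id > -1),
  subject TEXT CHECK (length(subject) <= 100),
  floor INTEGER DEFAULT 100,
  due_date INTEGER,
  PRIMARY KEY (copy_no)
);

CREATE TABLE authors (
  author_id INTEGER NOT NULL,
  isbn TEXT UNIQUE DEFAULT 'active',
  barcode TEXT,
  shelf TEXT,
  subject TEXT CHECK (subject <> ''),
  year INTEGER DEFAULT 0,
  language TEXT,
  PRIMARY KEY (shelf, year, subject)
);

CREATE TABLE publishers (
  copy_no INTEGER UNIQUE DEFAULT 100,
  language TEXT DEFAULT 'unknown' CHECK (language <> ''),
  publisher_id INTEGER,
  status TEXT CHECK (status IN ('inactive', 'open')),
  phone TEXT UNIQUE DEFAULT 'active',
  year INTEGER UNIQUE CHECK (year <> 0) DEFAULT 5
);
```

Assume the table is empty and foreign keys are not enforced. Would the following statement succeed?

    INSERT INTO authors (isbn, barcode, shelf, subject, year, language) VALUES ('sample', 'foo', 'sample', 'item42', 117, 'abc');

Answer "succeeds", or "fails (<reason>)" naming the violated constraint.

fails (NOT NULL on author_id)

author_id is omitted from the column list and has no DEFAULT, so it would receive NULL.
But author_id is declared NOT NULL.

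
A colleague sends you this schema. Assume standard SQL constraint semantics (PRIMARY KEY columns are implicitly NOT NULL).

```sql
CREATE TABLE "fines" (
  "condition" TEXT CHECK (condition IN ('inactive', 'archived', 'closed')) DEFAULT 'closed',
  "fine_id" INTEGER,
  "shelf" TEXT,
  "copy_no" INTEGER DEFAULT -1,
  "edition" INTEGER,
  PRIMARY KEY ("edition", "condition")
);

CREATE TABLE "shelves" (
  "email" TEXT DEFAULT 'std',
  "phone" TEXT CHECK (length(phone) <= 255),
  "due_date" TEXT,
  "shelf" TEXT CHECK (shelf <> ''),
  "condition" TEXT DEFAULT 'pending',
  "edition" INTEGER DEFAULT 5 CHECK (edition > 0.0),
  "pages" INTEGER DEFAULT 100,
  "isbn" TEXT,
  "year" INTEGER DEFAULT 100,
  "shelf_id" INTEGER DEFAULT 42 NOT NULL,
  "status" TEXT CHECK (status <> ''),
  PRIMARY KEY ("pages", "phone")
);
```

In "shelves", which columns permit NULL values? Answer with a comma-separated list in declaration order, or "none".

- email: DEFAULT only fills an omitted column; an explicit NULL is still allowed → nullable.
- phone: part of the PRIMARY KEY, which implies NOT NULL → not nullable.
- due_date: no NOT NULL constraint applies → nullable.
- shelf: CHECK does not forbid NULL (a CHECK constraint passes when its expression is NULL) → nullable.
- condition: DEFAULT only fills an omitted column; an explicit NULL is still allowed → nullable.
- edition: CHECK does not forbid NULL (a CHECK constraint passes when its expression is NULL) → nullable.
- pages: part of the PRIMARY KEY, which implies NOT NULL → not nullable.
- isbn: no NOT NULL constraint applies → nullable.
- year: DEFAULT only fills an omitted column; an explicit NULL is still allowed → nullable.
- shelf_id: declared NOT NULL → not nullable.
- status: CHECK does not forbid NULL (a CHECK constraint passes when its expression is NULL) → nullable.

email, due_date, shelf, condition, edition, isbn, year, status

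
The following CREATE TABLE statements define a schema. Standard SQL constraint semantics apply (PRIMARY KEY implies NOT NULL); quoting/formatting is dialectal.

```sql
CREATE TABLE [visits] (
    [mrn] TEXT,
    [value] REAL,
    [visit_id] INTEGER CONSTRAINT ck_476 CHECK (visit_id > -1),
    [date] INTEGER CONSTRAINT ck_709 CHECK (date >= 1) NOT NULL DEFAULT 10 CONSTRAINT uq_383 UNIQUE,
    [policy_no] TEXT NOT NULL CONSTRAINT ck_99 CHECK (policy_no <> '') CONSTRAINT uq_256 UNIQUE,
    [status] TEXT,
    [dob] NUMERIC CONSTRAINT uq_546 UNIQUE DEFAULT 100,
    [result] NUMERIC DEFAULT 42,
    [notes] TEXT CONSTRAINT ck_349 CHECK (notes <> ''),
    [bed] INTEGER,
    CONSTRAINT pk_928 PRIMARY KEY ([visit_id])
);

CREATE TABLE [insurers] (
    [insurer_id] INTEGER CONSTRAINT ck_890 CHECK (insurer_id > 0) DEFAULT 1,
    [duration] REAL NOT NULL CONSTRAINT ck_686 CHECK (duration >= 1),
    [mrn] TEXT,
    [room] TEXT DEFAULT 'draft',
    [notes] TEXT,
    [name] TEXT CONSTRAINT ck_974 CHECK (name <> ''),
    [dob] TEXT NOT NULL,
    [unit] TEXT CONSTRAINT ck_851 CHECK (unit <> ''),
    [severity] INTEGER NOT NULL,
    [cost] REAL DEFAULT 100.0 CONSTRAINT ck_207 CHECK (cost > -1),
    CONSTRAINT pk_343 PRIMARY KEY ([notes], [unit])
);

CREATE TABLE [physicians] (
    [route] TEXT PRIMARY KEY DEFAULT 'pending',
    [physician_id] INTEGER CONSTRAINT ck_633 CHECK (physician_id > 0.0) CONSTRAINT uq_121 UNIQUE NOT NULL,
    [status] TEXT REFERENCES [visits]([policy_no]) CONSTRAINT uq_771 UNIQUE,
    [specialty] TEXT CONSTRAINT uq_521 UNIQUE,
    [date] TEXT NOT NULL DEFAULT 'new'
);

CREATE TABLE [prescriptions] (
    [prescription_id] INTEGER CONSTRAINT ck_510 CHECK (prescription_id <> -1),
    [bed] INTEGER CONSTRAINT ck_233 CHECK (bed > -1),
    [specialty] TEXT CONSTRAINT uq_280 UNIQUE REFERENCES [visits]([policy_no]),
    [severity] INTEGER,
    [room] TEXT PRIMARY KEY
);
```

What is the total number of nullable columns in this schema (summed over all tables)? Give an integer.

18

visits: 7 nullable (mrn, value, status, dob, result, notes, bed — PK (visit_id) and explicit NOT NULL columns excluded).
insurers: 5 nullable (insurer_id, mrn, room, name, cost — PK (notes, unit) and explicit NOT NULL columns excluded).
physicians: 2 nullable (status, specialty — PK (route) and explicit NOT NULL columns excluded).
prescriptions: 4 nullable (prescription_id, bed, specialty, severity — PK (room) and explicit NOT NULL columns excluded).
Total: 7 + 5 + 2 + 4 = 18.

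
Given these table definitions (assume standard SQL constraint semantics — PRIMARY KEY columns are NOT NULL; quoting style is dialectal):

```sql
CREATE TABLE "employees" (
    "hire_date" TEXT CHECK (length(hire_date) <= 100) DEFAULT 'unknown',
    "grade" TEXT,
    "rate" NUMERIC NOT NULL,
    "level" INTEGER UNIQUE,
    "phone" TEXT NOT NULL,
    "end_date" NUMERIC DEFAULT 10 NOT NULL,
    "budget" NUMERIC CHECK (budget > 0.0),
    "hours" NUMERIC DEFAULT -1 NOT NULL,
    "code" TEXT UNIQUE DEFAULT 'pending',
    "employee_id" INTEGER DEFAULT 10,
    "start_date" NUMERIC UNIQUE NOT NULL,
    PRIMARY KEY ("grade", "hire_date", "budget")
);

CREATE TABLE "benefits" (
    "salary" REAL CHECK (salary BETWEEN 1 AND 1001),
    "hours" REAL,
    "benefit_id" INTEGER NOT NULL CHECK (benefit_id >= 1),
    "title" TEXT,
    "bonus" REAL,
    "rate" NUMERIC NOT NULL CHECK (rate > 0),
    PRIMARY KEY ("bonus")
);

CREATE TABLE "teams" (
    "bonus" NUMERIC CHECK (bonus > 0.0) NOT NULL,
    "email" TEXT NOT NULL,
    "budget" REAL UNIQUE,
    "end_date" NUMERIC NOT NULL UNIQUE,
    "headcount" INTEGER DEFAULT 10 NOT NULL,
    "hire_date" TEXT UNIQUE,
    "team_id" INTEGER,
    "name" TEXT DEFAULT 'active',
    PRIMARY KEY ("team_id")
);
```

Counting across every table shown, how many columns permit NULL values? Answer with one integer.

employees: 3 nullable (level, code, employee_id — PK (grade, hire_date, budget) and explicit NOT NULL columns excluded).
benefits: 3 nullable (salary, hours, title — PK (bonus) and explicit NOT NULL columns excluded).
teams: 3 nullable (budget, hire_date, name — PK (team_id) and explicit NOT NULL columns excluded).
Total: 3 + 3 + 3 = 9.

9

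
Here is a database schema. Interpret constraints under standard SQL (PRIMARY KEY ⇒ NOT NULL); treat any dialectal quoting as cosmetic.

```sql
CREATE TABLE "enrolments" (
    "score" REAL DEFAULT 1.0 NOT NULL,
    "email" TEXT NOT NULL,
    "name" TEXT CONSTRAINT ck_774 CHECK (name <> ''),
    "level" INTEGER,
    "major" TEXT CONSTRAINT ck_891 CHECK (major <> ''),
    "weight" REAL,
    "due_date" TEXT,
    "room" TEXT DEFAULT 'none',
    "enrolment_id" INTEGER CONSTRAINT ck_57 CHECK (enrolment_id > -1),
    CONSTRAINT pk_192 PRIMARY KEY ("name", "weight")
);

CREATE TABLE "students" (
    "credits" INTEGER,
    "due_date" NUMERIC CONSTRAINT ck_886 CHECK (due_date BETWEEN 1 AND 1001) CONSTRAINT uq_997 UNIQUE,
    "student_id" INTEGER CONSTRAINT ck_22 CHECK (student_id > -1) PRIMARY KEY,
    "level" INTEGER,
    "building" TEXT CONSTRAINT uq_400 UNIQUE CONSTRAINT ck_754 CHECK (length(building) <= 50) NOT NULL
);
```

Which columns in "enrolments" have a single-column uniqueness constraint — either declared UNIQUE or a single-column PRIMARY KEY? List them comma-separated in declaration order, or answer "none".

- score: no UNIQUE or single-column PK constraint.
- email: no UNIQUE or single-column PK constraint.
- name: part of a composite PRIMARY KEY — only the tuple is unique, not this column on its own.
- level: no UNIQUE or single-column PK constraint.
- major: no UNIQUE or single-column PK constraint.
- weight: part of a composite PRIMARY KEY — only the tuple is unique, not this column on its own.
- due_date: no UNIQUE or single-column PK constraint.
- room: no UNIQUE or single-column PK constraint.
- enrolment_id: no UNIQUE or single-column PK constraint.

none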